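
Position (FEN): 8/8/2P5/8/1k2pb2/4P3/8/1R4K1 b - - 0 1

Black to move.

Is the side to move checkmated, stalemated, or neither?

Black to move; black king on b4.
In check: yes, from the white rook on b1.
Legal moves for Black: Kc5, Ka5, Kc4, Ka4, Kc3, Ka3.
Black is in check but has 6 legal moves → neither.

neither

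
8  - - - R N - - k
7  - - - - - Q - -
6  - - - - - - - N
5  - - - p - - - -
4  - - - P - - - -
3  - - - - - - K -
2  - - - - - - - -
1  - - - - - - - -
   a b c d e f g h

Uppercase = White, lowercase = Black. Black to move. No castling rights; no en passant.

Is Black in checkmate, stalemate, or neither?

Black to move; black king on h8.
In check: no.
King squares — g7: attacked by Qf7; h7: attacked by Qf7; g8: attacked by Nh6.
Legal moves for Black: none.
Not in check and no legal moves → stalemate.

stalemate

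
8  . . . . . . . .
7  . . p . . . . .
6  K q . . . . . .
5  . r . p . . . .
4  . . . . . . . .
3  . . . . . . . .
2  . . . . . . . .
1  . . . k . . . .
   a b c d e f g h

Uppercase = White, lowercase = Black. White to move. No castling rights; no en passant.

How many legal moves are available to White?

0

White to move; king on a6.
In check: yes, from the black queen on b6.
Legal moves: none.
Count: 0.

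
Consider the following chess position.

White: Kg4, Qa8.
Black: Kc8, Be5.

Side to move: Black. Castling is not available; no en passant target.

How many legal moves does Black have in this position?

Black to move; king on c8.
In check: yes, from the white queen on a8.
Legal moves: Kd7, Kc7, Bb8.
Count: 3.

3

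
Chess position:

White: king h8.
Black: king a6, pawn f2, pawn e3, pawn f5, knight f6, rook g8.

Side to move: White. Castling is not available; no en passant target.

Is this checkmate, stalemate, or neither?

White to move; white king on h8.
In check: yes, from the black rook on g8.
King squares — g7: attacked by Rg8; h7: attacked by Nf6; g8: attacked by Nf6.
Legal moves for White: none.
In check with no legal moves → checkmate.

checkmate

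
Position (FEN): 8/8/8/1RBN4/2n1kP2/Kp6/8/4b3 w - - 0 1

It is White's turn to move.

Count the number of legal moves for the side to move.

2

White to move; king on a3.
In check: yes, from the black knight on c4.
Legal moves: Ka4, Kxb3.
Count: 2.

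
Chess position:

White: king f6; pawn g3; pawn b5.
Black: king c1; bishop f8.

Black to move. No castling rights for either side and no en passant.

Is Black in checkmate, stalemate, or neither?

neither

Black to move; black king on c1.
In check: no.
Legal moves for Black: Bg7+, Be7+, Bh6, Bd6, Bc5, Bb4, Ba3, Kd2, Kc2, Kb2, Kd1, Kb1.
Black has 12 legal moves and is not in check → neither.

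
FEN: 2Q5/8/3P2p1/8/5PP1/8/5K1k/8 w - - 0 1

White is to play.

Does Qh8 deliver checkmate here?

yes

After Qh8: black king on h2; in check: yes, from the white queen on h8.
King squares — g1: attacked by Kf2; h1: attacked by Qh8; g2: attacked by Kf2; g3: attacked by Kf2; h3: attacked by Qh8.
Black has no legal moves → checkmate.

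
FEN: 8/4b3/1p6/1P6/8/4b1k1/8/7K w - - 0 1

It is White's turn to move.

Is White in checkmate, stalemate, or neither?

stalemate

White to move; white king on h1.
In check: no.
King squares — g1: attacked by Be3; g2: attacked by Kg3; h2: attacked by Kg3.
Legal moves for White: none.
Not in check and no legal moves → stalemate.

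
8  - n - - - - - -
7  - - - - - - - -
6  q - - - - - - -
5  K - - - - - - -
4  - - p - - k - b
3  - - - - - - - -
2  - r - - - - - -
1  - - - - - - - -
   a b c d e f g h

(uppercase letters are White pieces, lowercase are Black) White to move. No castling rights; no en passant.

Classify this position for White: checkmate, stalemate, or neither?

White to move; white king on a5.
In check: yes, from the black queen on a6.
King squares — a4: attacked by Qa6; b4: attacked by Rb2; b5: attacked by Rb2; a6: attacked by Nb8; b6: attacked by Rb2.
Legal moves for White: none.
In check with no legal moves → checkmate.

checkmate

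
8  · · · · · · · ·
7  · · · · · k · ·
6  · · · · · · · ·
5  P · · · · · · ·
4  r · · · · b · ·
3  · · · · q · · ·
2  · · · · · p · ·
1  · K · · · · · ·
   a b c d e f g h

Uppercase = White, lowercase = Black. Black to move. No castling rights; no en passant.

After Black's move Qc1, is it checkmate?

yes

After Qc1: white king on b1; in check: yes, from the black queen on c1.
King squares — a1: attacked by Qc1; c1: attacked by Bf4; a2: attacked by Ra4; b2: attacked by Qc1; c2: attacked by Qc1.
White has no legal moves → checkmate.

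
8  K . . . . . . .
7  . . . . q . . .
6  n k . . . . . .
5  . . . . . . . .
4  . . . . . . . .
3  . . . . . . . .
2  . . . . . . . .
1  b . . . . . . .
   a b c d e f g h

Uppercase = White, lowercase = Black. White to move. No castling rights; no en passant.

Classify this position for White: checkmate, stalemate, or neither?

White to move; white king on a8.
In check: no.
King squares — a7: attacked by Kb6; b7: attacked by Kb6; b8: attacked by Na6.
Legal moves for White: none.
Not in check and no legal moves → stalemate.

stalemate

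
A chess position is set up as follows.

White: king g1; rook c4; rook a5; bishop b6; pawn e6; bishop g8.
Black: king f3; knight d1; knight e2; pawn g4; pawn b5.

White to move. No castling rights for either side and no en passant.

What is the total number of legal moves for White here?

White to move; king on g1.
In check: yes, from the black knight on e2.
Legal moves: Kh2, Kh1, Kf1.
Count: 3.

3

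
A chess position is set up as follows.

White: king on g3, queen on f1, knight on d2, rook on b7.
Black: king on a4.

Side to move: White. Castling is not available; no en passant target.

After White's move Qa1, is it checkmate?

yes

After Qa1: black king on a4; in check: yes, from the white queen on a1.
King squares — a3: attacked by Qa1; b3: attacked by Nd2; b4: attacked by Rb7; a5: attacked by Qa1; b5: attacked by Rb7.
Black has no legal moves → checkmate.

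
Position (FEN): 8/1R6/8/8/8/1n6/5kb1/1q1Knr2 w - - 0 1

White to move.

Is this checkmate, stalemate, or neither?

White to move; white king on d1.
In check: yes, from the black queen on b1.
King squares — c1: attacked by Qb1; e1: attacked by Qb1; c2: attacked by Qb1; d2: attacked by Nb3; e2: attacked by Kf2.
Legal moves for White: none.
In check with no legal moves → checkmate.

checkmate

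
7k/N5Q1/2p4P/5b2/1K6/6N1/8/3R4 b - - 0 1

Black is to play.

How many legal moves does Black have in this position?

Black to move; king on h8.
In check: yes, from the white queen on g7.
Legal moves: none.
Count: 0.

0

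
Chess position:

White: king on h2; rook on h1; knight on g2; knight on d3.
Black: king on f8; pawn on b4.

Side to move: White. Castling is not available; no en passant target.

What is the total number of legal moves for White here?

22

White to move; king on h2.
In check: no.
Legal moves: Ne5, Nc5, Ndf4, Nxb4, Nf2, Nb2, Nde1, Nc1, Kh3, Kg3, Kg1, Nh4, Ngf4, Ne3, Nge1, Rg1, Rf1+, Re1, Rd1, Rc1, Rb1, Ra1.
Count: 22.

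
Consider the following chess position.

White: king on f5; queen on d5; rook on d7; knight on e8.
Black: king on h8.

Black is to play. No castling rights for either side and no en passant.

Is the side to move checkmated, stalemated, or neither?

stalemate

Black to move; black king on h8.
In check: no.
King squares — g7: attacked by Rd7; h7: attacked by Rd7; g8: attacked by Qd5.
Legal moves for Black: none.
Not in check and no legal moves → stalemate.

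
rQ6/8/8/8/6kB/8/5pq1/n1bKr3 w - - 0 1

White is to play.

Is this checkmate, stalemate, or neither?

checkmate

White to move; white king on d1.
In check: yes, from the black rook on e1.
King squares — c1: attacked by Re1; e1: attacked by Pf2; c2: attacked by Na1; d2: attacked by Bc1; e2: attacked by Re1.
Legal moves for White: none.
In check with no legal moves → checkmate.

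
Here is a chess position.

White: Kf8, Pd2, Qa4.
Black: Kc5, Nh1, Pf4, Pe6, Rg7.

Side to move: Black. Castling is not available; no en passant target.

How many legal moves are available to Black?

21

Black to move; king on c5.
In check: no.
Legal moves: Rg8+, Rh7, Rf7+, Re7, Rd7, Rc7, Rb7, Ra7, Rg6, Rg5, Rg4, Rg3, Rg2, Rg1, Kd6, Kb6, Kd5, Ng3, Nf2, e5, f3.
Count: 21.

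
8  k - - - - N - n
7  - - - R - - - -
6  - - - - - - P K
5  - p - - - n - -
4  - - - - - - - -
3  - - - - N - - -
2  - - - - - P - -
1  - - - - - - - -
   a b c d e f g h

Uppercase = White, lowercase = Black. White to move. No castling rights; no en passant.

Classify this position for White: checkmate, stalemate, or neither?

White to move; white king on h6.
In check: yes, from the black knight on f5.
King squares — g5: available; h5: available; g6: own pawn; g7: attacked by Nf5; h7: available.
Legal moves for White: Kh7, Kh5, Kg5, Nxf5.
White is in check but has 4 legal moves → neither.

neither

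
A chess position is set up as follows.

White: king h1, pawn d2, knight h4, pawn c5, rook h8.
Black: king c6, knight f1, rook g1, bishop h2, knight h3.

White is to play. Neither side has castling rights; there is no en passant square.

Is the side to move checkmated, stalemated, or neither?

White to move; white king on h1.
In check: yes, from the black rook on g1.
King squares — g1: attacked by Bh2; g2: attacked by Rg1; h2: attacked by Nf1.
Legal moves for White: none.
In check with no legal moves → checkmate.

checkmate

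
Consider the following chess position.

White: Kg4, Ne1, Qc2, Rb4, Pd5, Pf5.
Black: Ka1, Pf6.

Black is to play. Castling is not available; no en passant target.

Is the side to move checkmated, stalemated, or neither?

Black to move; black king on a1.
In check: no.
King squares — b1: attacked by Qc2; a2: attacked by Qc2; b2: attacked by Qc2.
Legal moves for Black: none.
Not in check and no legal moves → stalemate.

stalemate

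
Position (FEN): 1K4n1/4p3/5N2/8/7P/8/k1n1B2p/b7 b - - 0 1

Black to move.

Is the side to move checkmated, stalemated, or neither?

Black to move; black king on a2.
In check: no.
Legal moves for Black include: Nh6, Nxf6, Nd4, Nb4, Ne3, Na3, Ne1, Kb3, Ka3, Kb2, Kb1, Bxf6, Be5+, Bd4, Bc3, Bb2, exf6, e6, ... (list truncated; more exist).
Black has legal moves and is not in check → neither.

neither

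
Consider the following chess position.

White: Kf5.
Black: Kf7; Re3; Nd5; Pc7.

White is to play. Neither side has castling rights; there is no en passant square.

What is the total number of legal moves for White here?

2

White to move; king on f5.
In check: no.
Legal moves: Kg5, Kg4.
Count: 2.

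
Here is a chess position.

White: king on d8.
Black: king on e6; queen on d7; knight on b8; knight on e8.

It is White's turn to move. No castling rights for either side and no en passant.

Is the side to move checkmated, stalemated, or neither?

checkmate

White to move; white king on d8.
In check: yes, from the black queen on d7.
King squares — c7: attacked by Qd7; d7: attacked by Ke6; e7: attacked by Ke6; c8: attacked by Qd7; e8: attacked by Qd7.
Legal moves for White: none.
In check with no legal moves → checkmate.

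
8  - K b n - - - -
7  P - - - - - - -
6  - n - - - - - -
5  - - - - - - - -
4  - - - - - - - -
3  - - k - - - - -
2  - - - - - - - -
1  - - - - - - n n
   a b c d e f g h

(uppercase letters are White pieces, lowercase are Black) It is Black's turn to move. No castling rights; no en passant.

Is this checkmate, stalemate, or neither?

neither

Black to move; black king on c3.
In check: no.
Legal moves for Black include: Nf7, Nb7, Ne6, Nc6+, Bd7, Bb7, Be6, Ba6, Bf5, Bg4, Bh3, Na8, Nd7+, Nd5, Nc4, Na4, Kd4, Kc4, ... (list truncated; more exist).
Black has legal moves and is not in check → neither.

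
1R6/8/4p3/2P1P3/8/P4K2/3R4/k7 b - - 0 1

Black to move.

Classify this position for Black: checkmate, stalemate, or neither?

stalemate

Black to move; black king on a1.
In check: no.
King squares — b1: attacked by Rb8; a2: attacked by Rd2; b2: attacked by Rd2.
Legal moves for Black: none.
Not in check and no legal moves → stalemate.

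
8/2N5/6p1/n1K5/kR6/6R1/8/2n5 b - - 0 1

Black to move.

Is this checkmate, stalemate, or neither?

Black to move; black king on a4.
In check: yes, from the white rook on b4.
King squares — a3: attacked by Rg3; b3: attacked by Rg3; b4: attacked by Kc5; a5: own knight; b5: attacked by Rb4.
Legal moves for Black: none.
In check with no legal moves → checkmate.

checkmate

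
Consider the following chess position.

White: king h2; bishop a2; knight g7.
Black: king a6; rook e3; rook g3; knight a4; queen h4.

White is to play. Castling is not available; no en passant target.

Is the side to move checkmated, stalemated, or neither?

White to move; white king on h2.
In check: yes, from the black queen on h4.
King squares — g1: attacked by Rg3; h1: attacked by Qh4; g2: attacked by Rg3; g3: attacked by Re3; h3: attacked by Rg3.
Legal moves for White: none.
In check with no legal moves → checkmate.

checkmate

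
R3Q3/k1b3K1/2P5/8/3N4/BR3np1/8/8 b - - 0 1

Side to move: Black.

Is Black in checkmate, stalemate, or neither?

checkmate

Black to move; black king on a7.
In check: yes, from the white rook on a8.
King squares — a6: attacked by Ra8; b6: attacked by Rb3; b7: attacked by Rb3; a8: attacked by Qe8; b8: attacked by Rb3.
Legal moves for Black: none.
In check with no legal moves → checkmate.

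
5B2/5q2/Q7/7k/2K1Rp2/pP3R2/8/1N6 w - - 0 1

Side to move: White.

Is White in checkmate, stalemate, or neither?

neither

White to move; white king on c4.
In check: yes, from the black queen on f7.
King squares — b3: own pawn; c3: available; d3: available; b4: available; d4: available; b5: available; c5: available; d5: attacked by Qf7.
Legal moves for White: Kc5, Kb5, Kd4, Kb4, Kd3, Kc3, Qe6, Re6.
White is in check but has 8 legal moves → neither.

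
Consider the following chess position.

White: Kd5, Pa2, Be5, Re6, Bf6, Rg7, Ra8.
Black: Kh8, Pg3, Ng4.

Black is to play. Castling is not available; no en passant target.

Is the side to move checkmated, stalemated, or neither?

Black to move; black king on h8.
In check: yes, from the white rook on a8.
King squares — g7: attacked by Bf6; h7: attacked by Rg7; g8: attacked by Rg7.
Legal moves for Black: none.
In check with no legal moves → checkmate.

checkmate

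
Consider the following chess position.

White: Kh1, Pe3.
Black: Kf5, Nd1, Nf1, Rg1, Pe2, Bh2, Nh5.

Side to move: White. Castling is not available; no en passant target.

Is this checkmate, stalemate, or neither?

checkmate

White to move; white king on h1.
In check: yes, from the black rook on g1.
King squares — g1: attacked by Bh2; g2: attacked by Rg1; h2: attacked by Nf1.
Legal moves for White: none.
In check with no legal moves → checkmate.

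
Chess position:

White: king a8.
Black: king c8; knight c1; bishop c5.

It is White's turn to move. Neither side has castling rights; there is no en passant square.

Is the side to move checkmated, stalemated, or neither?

White to move; white king on a8.
In check: no.
King squares — a7: attacked by Bc5; b7: attacked by Kc8; b8: attacked by Kc8.
Legal moves for White: none.
Not in check and no legal moves → stalemate.

stalemate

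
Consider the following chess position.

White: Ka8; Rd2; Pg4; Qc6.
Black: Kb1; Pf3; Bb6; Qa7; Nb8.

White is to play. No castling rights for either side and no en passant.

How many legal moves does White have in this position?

0

White to move; king on a8.
In check: yes, from the black queen on a7.
Legal moves: none.
Count: 0.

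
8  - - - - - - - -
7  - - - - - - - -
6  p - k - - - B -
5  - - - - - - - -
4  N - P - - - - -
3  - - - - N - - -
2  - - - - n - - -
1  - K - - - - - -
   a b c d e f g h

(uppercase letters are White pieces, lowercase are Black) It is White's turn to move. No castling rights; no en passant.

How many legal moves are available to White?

White to move; king on b1.
In check: no.
Legal moves: Be8+, Bh7, Bf7, Bh5, Bf5, Be4+, Bd3, Bc2, Nb6, Nc5, Nc3, Nb2, Nf5, Nd5, Ng4, Ng2, Nc2, Nf1, Nd1, Kc2, Kb2, Ka2, Ka1, c5.
Count: 24.

24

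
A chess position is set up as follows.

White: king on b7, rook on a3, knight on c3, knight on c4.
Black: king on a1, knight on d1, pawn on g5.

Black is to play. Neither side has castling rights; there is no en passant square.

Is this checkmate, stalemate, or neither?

checkmate

Black to move; black king on a1.
In check: yes, from the white rook on a3.
King squares — b1: attacked by Nc3; a2: attacked by Ra3; b2: attacked by Nc4.
Legal moves for Black: none.
In check with no legal moves → checkmate.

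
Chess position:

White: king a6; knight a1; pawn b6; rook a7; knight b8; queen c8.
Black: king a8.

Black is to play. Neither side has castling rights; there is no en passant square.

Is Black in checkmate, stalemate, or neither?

checkmate

Black to move; black king on a8.
In check: yes, from the white rook on a7.
King squares — a7: attacked by Ka6; b7: attacked by Ka6; b8: attacked by Qc8.
Legal moves for Black: none.
In check with no legal moves → checkmate.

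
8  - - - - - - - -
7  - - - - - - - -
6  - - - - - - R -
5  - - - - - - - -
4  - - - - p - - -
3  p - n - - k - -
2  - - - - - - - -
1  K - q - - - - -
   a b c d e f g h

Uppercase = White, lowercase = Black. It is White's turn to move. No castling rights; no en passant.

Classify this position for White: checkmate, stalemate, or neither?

checkmate

White to move; white king on a1.
In check: yes, from the black queen on c1.
King squares — b1: attacked by Qc1; a2: attacked by Nc3; b2: attacked by Qc1.
Legal moves for White: none.
In check with no legal moves → checkmate.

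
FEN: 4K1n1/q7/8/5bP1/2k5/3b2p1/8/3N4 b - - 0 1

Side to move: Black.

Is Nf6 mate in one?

After Nf6: white king on e8; in check: yes, from the black knight on f6.
White has 3 legal replies: Kf8, Kd8, gxf6.
In check but a legal move exists → not checkmate.

no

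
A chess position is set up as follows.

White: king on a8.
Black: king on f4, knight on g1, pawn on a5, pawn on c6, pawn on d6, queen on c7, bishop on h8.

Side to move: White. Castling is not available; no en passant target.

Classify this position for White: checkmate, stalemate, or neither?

stalemate

White to move; white king on a8.
In check: no.
King squares — a7: attacked by Qc7; b7: attacked by Qc7; b8: attacked by Qc7.
Legal moves for White: none.
Not in check and no legal moves → stalemate.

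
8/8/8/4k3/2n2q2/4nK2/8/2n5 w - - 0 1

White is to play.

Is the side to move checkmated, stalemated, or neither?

White to move; white king on f3.
In check: yes, from the black queen on f4.
King squares — e2: attacked by Nc1; f2: attacked by Qf4; g2: attacked by Ne3; e3: attacked by Nc4; g3: attacked by Qf4; e4: attacked by Qf4; f4: attacked by Ke5; g4: attacked by Ne3.
Legal moves for White: none.
In check with no legal moves → checkmate.

checkmate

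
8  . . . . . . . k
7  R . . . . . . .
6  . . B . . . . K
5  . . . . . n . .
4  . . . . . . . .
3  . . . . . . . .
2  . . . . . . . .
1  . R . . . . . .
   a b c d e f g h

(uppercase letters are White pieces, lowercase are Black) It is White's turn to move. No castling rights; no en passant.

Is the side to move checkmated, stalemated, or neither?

White to move; white king on h6.
In check: yes, from the black knight on f5.
King squares — g5: available; h5: available; g6: available; g7: attacked by Nf5; h7: attacked by Kh8.
Legal moves for White: Kg6, Kh5, Kg5.
White is in check but has 3 legal moves → neither.

neither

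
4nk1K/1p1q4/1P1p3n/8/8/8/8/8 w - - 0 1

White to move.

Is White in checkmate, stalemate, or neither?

stalemate

White to move; white king on h8.
In check: no.
King squares — g7: attacked by Qd7; h7: attacked by Qd7; g8: attacked by Nh6.
Legal moves for White: none.
Not in check and no legal moves → stalemate.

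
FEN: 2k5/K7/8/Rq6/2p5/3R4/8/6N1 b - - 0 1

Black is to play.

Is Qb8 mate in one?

After Qb8: white king on a7; in check: yes, from the black queen on b8.
White has 1 legal reply: Ka6.
In check but a legal move exists → not checkmate.

no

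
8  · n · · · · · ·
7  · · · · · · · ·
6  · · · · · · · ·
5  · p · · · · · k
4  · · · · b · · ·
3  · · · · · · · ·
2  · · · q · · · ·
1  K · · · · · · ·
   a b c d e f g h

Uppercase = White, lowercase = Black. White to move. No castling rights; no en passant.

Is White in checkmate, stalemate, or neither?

stalemate

White to move; white king on a1.
In check: no.
King squares — b1: attacked by Be4; a2: attacked by Qd2; b2: attacked by Qd2.
Legal moves for White: none.
Not in check and no legal moves → stalemate.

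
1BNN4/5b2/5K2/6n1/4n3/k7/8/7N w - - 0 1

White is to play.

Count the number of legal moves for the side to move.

White to move; king on f6.
In check: yes, from the black knight on e4.
Legal moves: Kg7, Ke7, Kf5, Ke5.
Count: 4.

4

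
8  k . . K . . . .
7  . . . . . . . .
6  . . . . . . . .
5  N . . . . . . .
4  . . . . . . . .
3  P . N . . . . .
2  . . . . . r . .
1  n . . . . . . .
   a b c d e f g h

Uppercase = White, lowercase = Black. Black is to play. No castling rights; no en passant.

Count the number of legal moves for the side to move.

18

Black to move; king on a8.
In check: no.
Legal moves: Kb8, Ka7, Rf8+, Rf7, Rf6, Rf5, Rf4, Rf3, Rh2, Rg2, Re2, Rd2+, Rc2, Rb2, Ra2, Rf1, Nb3, Nc2.
Count: 18.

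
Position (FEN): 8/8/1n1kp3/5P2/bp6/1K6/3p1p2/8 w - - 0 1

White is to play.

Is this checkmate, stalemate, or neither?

White to move; white king on b3.
In check: yes, from the black bishop on a4.
King squares — a2: available; b2: available; c2: attacked by Ba4; a3: attacked by Pb4; c3: attacked by Pb4; a4: attacked by Nb6; b4: available; c4: attacked by Nb6.
Legal moves for White: Kxb4, Kb2, Ka2.
White is in check but has 3 legal moves → neither.

neither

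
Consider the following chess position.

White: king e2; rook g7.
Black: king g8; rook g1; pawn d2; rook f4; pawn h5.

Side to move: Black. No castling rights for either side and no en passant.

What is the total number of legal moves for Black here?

4

Black to move; king on g8.
In check: yes, from the white rook on g7.
Legal moves: Kh8, Kf8, Kxg7, Rxg7.
Count: 4.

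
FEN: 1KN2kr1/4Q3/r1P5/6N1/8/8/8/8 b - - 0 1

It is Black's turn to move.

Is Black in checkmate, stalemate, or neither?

checkmate

Black to move; black king on f8.
In check: yes, from the white queen on e7.
King squares — e7: attacked by Nc8; f7: attacked by Ng5; g7: attacked by Qe7; e8: attacked by Qe7; g8: own rook.
Legal moves for Black: none.
In check with no legal moves → checkmate.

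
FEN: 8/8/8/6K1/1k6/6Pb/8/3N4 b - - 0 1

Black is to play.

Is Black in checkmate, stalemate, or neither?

Black to move; black king on b4.
In check: no.
Legal moves for Black: Kc5, Kb5, Ka5, Kc4, Ka4, Kb3, Ka3, Bc8, Bd7, Be6, Bf5, Bg4, Bg2, Bf1.
Black has 14 legal moves and is not in check → neither.

neither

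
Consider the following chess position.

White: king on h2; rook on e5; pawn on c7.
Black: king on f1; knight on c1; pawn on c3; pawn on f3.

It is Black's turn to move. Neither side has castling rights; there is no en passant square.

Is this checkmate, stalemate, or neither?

Black to move; black king on f1.
In check: no.
Legal moves for Black: Kf2, Nd3, Nb3, Ne2, Na2, f2, c2.
Black has 7 legal moves and is not in check → neither.

neither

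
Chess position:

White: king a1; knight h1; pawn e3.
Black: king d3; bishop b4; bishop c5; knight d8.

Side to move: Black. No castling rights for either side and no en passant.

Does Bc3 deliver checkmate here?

After Bc3: white king on a1; in check: yes, from the black bishop on c3.
White has 2 legal replies: Ka2, Kb1.
In check but a legal move exists → not checkmate.

no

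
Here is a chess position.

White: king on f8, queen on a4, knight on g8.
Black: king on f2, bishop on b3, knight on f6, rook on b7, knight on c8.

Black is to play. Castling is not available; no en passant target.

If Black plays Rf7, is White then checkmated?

yes

After Rf7: white king on f8; in check: yes, from the black rook on f7.
King squares — e7: attacked by Rf7; f7: attacked by Bb3; g7: attacked by Rf7; e8: attacked by Nf6; g8: own knight.
White has no legal moves → checkmate.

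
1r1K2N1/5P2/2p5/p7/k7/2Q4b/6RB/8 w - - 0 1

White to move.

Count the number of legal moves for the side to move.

White to move; king on d8.
In check: yes, from the black rook on b8.
Legal moves: Ke7, Kc7, Bxb8.
Count: 3.

3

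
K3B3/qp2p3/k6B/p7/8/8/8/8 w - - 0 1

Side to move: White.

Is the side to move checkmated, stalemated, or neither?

checkmate

White to move; white king on a8.
In check: yes, from the black queen on a7.
King squares — a7: attacked by Ka6; b7: attacked by Ka6; b8: attacked by Qa7.
Legal moves for White: none.
In check with no legal moves → checkmate.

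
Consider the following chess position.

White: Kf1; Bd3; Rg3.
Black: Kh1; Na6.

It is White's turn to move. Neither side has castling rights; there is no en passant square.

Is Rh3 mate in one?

After Rh3: black king on h1; in check: yes, from the white rook on h3.
King squares — g1: attacked by Kf1; g2: attacked by Kf1; h2: attacked by Rh3.
Black has no legal moves → checkmate.

yes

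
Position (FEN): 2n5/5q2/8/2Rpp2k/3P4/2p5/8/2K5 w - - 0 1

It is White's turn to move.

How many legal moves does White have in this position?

White to move; king on c1.
In check: no.
Legal moves: Rxc8, Rc7, Rc6, Rxd5, Rb5, Ra5, Rc4, Rxc3, Kc2, Kd1, Kb1, dxe5.
Count: 12.

12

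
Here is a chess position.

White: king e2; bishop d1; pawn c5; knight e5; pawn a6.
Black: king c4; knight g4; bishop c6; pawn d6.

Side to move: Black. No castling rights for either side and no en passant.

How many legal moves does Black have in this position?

8

Black to move; king on c4.
In check: yes, from the white knight on e5.
Legal moves: Kd5, Kxc5, Kb5, Kd4, Kb4, Kc3, Nxe5, dxe5.
Count: 8.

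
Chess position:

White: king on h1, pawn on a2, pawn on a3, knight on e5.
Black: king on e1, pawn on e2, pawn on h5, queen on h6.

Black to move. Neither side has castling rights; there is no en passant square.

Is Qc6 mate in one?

After Qc6: white king on h1; in check: yes, from the black queen on c6.
White has 4 legal replies: Kh2, Kg1, Nxc6, Nf3+.
In check but a legal move exists → not checkmate.

no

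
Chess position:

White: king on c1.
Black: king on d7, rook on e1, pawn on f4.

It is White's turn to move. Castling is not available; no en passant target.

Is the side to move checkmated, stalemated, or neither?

neither

White to move; white king on c1.
In check: yes, from the black rook on e1.
King squares — b1: attacked by Re1; d1: attacked by Re1; b2: available; c2: available; d2: available.
Legal moves for White: Kd2, Kc2, Kb2.
White is in check but has 3 legal moves → neither.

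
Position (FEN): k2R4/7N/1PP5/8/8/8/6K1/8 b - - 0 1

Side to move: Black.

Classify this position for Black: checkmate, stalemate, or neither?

Black to move; black king on a8.
In check: yes, from the white rook on d8.
King squares — a7: attacked by Pb6; b7: attacked by Pc6; b8: attacked by Rd8.
Legal moves for Black: none.
In check with no legal moves → checkmate.

checkmate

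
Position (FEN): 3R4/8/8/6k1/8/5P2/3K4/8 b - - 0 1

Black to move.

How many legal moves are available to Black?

Black to move; king on g5.
In check: no.
Legal moves: Kh6, Kg6, Kf6, Kh5, Kf5, Kh4, Kf4.
Count: 7.

7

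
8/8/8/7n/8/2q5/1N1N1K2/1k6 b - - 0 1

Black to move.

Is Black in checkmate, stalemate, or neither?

neither

Black to move; black king on b1.
In check: yes, from the white knight on d2.
King squares — a1: available; c1: available; a2: available; b2: available; c2: available.
Legal moves for Black: Kc2, Kxb2, Ka2, Kc1, Ka1, Qxd2+.
Black is in check but has 6 legal moves → neither.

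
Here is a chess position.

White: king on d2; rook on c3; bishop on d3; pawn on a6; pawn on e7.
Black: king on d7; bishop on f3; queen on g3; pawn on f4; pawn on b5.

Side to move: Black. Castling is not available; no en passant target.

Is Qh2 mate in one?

no

After Qh2: white king on d2; in check: yes, from the black queen on h2.
White has 3 legal replies: Ke1, Kc1, Be2.
In check but a legal move exists → not checkmate.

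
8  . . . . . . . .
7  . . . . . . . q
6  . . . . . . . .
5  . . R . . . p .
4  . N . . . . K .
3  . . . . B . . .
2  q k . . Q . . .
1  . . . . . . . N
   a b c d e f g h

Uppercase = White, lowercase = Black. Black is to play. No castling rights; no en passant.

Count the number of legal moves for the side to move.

5

Black to move; king on b2.
In check: yes, from the white queen on e2.
Legal moves: Kb3, Ka3, Kb1, Ka1, Qc2.
Count: 5.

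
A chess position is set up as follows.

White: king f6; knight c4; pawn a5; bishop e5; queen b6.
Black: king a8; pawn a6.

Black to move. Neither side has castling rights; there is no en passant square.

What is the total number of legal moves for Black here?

Black to move; king on a8.
In check: no.
Legal moves: none.
Count: 0.

0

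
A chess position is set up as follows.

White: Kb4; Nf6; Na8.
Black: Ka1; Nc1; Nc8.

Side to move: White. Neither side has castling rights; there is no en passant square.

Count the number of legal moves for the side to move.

17

White to move; king on b4.
In check: no.
Legal moves: Nc7, Nb6, Ng8, Ne8, Nh7, Nd7, Nh5, Nd5, Ng4, Ne4, Kc5, Kb5, Ka5, Kc4, Ka4, Kc3, Ka3.
Count: 17.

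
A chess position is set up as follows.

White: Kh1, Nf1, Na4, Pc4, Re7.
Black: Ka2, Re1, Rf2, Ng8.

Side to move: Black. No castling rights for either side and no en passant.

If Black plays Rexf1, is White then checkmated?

yes

After Rexf1: white king on h1; in check: yes, from the black rook on f1.
King squares — g1: attacked by Rf1; g2: attacked by Rf2; h2: attacked by Rf2.
White has no legal moves → checkmate.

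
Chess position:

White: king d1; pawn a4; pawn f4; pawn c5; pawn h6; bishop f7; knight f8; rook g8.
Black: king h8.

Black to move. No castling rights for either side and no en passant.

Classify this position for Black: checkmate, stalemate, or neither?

Black to move; black king on h8.
In check: yes, from the white rook on g8.
King squares — g7: attacked by Ph6; h7: attacked by Nf8; g8: attacked by Bf7.
Legal moves for Black: none.
In check with no legal moves → checkmate.

checkmate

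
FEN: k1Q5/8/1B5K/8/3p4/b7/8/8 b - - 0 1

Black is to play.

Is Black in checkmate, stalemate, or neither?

checkmate

Black to move; black king on a8.
In check: yes, from the white queen on c8.
King squares — a7: attacked by Bb6; b7: attacked by Qc8; b8: attacked by Qc8.
Legal moves for Black: none.
In check with no legal moves → checkmate.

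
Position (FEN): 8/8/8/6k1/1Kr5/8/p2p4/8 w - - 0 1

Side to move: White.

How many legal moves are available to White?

White to move; king on b4.
In check: yes, from the black rook on c4.
Legal moves: Kb5, Ka5, Kxc4, Kb3, Ka3.
Count: 5.

5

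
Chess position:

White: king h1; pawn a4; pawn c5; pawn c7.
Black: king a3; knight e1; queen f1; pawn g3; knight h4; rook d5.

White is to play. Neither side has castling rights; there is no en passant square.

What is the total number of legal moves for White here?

0

White to move; king on h1.
In check: yes, from the black queen on f1.
Legal moves: none.
Count: 0.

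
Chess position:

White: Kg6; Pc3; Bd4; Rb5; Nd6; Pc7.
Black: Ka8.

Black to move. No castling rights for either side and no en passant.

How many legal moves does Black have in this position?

0

Black to move; king on a8.
In check: no.
Legal moves: none.
Count: 0.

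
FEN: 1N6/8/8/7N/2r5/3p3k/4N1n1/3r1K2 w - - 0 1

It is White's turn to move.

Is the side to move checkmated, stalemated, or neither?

neither

White to move; white king on f1.
In check: yes, from the black rook on d1.
Legal moves for White: Kf2.
White is in check but has 1 legal move → neither.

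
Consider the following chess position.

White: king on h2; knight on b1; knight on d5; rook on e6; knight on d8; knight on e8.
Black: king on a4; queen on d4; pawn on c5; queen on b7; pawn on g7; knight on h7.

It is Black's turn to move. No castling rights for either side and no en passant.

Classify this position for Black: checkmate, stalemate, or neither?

neither

Black to move; black king on a4.
In check: no.
Legal moves for Black include: Nf8, Nf6, Ng5, Qc8, Qb8+, Qa8, Qf7, Qe7, Qd7, Qc7+, Qa7, Qc6, Qb6, Qa6, Qbxd5, Qb5, Qbb4, Qb3, ... (list truncated; more exist).
Black has legal moves and is not in check → neither.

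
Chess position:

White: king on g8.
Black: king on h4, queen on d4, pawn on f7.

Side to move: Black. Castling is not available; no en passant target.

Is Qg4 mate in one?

no

After Qg4: white king on g8; in check: yes, from the black queen on g4.
White has 4 legal replies: Kh8, Kf8, Kh7, Kxf7.
In check but a legal move exists → not checkmate.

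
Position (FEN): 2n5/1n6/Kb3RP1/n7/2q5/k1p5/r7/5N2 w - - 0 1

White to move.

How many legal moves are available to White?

White to move; king on a6.
In check: yes, from the black queen on c4.
Legal moves: none.
Count: 0.

0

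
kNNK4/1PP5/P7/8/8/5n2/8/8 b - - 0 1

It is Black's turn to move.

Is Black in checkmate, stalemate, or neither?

Black to move; black king on a8.
In check: yes, from the white pawn on b7.
King squares — a7: attacked by Nc8; b7: attacked by Pa6; b8: attacked by Pc7.
Legal moves for Black: none.
In check with no legal moves → checkmate.

checkmate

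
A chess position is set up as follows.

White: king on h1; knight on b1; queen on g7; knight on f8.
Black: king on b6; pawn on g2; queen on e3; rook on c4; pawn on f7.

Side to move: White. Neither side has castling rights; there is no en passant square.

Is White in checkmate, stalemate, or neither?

neither

White to move; white king on h1.
In check: yes, from the black pawn on g2.
King squares — g1: attacked by Qe3; g2: available; h2: available.
Legal moves for White: Kh2, Kxg2, Qxg2.
White is in check but has 3 legal moves → neither.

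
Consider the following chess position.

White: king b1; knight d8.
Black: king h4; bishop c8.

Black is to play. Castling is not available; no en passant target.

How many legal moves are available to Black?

12

Black to move; king on h4.
In check: no.
Legal moves: Bd7, Bb7, Be6, Ba6, Bf5+, Bg4, Bh3, Kh5, Kg5, Kg4, Kh3, Kg3.
Count: 12.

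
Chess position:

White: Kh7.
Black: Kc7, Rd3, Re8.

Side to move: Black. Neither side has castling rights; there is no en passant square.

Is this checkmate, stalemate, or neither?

Black to move; black king on c7.
In check: no.
Legal moves for Black include: Rh8+, Rg8, Rf8, Red8, Rc8, Rb8, Ra8, Re7+, Re6, Re5, Re4, Ree3, Re2, Re1, Kd8, Kc8, Kb8, Kd7, ... (list truncated; more exist).
Black has legal moves and is not in check → neither.

neither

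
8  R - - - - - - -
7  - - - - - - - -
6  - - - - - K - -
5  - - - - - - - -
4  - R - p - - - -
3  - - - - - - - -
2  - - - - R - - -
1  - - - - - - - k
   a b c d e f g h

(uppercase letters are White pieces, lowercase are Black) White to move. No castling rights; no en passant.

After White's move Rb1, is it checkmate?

yes

After Rb1: black king on h1; in check: yes, from the white rook on b1.
King squares — g1: attacked by Rb1; g2: attacked by Re2; h2: attacked by Re2.
Black has no legal moves → checkmate.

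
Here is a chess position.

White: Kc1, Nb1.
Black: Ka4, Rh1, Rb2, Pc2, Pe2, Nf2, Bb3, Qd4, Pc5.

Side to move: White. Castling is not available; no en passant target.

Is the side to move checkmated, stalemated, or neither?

checkmate

White to move; white king on c1.
In check: yes, from the black rook on h1.
King squares — b1: own knight; d1: attacked by Rh1; b2: attacked by Qd4; c2: attacked by Rb2; d2: attacked by Qd4.
Legal moves for White: none.
In check with no legal moves → checkmate.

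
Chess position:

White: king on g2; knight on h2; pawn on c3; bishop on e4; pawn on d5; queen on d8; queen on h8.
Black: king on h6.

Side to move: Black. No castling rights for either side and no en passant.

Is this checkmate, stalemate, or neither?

checkmate

Black to move; black king on h6.
In check: yes, from the white queen on h8.
King squares — g5: attacked by Qd8; h5: attacked by Qh8; g6: attacked by Be4; g7: attacked by Qh8; h7: attacked by Be4.
Legal moves for Black: none.
In check with no legal moves → checkmate.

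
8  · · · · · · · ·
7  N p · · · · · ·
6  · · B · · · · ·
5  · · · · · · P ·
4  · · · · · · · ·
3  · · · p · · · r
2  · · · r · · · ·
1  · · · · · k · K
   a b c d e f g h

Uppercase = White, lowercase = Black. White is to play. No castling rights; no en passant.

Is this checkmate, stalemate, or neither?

White to move; white king on h1.
In check: yes, from the black rook on h3.
King squares — g1: attacked by Kf1; g2: attacked by Kf1; h2: attacked by Rd2.
Legal moves for White: none.
In check with no legal moves → checkmate.

checkmate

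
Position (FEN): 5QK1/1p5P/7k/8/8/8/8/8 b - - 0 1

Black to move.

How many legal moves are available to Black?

3

Black to move; king on h6.
In check: yes, from the white queen on f8.
Legal moves: Kg6, Kh5, Kg5.
Count: 3.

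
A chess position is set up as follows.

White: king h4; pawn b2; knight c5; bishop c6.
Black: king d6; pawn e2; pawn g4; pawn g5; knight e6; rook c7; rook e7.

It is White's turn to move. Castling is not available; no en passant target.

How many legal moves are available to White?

White to move; king on h4.
In check: yes, from the black pawn on g5.
Legal moves: Kh5, Kxg4, Kg3.
Count: 3.

3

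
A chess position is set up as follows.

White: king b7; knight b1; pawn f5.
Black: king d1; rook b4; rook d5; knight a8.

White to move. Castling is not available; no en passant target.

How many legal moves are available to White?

5

White to move; king on b7.
In check: yes, from the black rook on b4.
Legal moves: Kc8, Kxa8, Ka7, Kc6, Ka6.
Count: 5.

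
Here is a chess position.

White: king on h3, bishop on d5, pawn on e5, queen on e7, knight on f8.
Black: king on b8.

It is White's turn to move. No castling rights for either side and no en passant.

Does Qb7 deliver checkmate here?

yes

After Qb7: black king on b8; in check: yes, from the white queen on b7.
King squares — a7: attacked by Qb7; b7: attacked by Bd5; c7: attacked by Qb7; a8: attacked by Qb7; c8: attacked by Qb7.
Black has no legal moves → checkmate.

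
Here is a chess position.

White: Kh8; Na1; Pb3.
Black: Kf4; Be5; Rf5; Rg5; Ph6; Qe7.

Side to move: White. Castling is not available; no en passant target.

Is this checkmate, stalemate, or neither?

checkmate

White to move; white king on h8.
In check: yes, from the black bishop on e5.
King squares — g7: attacked by Be5; h7: attacked by Qe7; g8: attacked by Rg5.
Legal moves for White: none.
In check with no legal moves → checkmate.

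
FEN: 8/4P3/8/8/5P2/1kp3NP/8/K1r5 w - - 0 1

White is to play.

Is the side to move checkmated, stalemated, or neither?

White to move; white king on a1.
In check: yes, from the black rook on c1.
King squares — b1: attacked by Rc1; a2: attacked by Kb3; b2: attacked by Kb3.
Legal moves for White: none.
In check with no legal moves → checkmate.

checkmate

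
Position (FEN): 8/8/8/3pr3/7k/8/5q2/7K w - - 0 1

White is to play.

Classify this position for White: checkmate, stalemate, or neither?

stalemate

White to move; white king on h1.
In check: no.
King squares — g1: attacked by Qf2; g2: attacked by Qf2; h2: attacked by Qf2.
Legal moves for White: none.
Not in check and no legal moves → stalemate.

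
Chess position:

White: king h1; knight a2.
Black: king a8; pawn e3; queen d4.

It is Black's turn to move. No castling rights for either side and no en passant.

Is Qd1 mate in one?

no

After Qd1: white king on h1; in check: yes, from the black queen on d1.
White has 2 legal replies: Kh2, Kg2.
In check but a legal move exists → not checkmate.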